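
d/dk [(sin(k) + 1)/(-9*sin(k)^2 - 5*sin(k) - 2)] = (9*sin(k)^2 + 18*sin(k) + 3)*cos(k)/(9*sin(k)^2 + 5*sin(k) + 2)^2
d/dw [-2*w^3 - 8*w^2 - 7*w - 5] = -6*w^2 - 16*w - 7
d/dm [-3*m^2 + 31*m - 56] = 31 - 6*m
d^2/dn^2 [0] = 0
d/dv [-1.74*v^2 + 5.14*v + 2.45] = 5.14 - 3.48*v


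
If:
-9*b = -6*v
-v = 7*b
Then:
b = 0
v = 0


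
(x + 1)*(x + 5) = x^2 + 6*x + 5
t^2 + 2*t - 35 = (t - 5)*(t + 7)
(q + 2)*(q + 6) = q^2 + 8*q + 12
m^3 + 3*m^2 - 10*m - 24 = (m - 3)*(m + 2)*(m + 4)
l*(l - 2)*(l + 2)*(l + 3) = l^4 + 3*l^3 - 4*l^2 - 12*l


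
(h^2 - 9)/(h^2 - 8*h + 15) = (h + 3)/(h - 5)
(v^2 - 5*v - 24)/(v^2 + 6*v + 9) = (v - 8)/(v + 3)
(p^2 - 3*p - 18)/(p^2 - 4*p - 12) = (p + 3)/(p + 2)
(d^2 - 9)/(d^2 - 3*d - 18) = (d - 3)/(d - 6)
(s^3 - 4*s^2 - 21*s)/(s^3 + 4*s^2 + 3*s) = (s - 7)/(s + 1)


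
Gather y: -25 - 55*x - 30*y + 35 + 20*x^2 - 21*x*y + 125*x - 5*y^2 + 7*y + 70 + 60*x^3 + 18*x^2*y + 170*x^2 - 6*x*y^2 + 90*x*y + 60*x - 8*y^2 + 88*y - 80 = 60*x^3 + 190*x^2 + 130*x + y^2*(-6*x - 13) + y*(18*x^2 + 69*x + 65)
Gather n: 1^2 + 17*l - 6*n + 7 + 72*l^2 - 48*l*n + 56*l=72*l^2 + 73*l + n*(-48*l - 6) + 8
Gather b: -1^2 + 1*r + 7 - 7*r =6 - 6*r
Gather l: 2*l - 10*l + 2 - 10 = -8*l - 8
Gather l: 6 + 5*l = 5*l + 6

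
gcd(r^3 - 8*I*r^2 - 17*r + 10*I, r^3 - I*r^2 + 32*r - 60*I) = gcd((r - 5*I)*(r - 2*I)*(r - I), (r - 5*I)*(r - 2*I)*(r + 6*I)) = r^2 - 7*I*r - 10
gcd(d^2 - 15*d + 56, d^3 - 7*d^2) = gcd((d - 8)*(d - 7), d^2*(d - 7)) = d - 7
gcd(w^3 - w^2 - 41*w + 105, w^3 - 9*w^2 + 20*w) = w - 5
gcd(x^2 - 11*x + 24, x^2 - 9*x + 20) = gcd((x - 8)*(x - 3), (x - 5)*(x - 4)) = 1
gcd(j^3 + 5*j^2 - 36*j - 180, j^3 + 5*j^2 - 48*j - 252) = j + 6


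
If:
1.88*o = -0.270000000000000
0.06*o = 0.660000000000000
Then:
No Solution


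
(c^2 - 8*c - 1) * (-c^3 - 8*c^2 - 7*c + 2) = -c^5 + 58*c^3 + 66*c^2 - 9*c - 2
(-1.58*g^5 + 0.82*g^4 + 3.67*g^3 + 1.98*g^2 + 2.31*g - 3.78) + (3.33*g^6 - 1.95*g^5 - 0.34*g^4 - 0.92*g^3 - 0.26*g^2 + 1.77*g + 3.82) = 3.33*g^6 - 3.53*g^5 + 0.48*g^4 + 2.75*g^3 + 1.72*g^2 + 4.08*g + 0.04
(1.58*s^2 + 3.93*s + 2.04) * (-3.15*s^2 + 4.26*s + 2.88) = -4.977*s^4 - 5.6487*s^3 + 14.8662*s^2 + 20.0088*s + 5.8752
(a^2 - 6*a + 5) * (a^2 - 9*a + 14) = a^4 - 15*a^3 + 73*a^2 - 129*a + 70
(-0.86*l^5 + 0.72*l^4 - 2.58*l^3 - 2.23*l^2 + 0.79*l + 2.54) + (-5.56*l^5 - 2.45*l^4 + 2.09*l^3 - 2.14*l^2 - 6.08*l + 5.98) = -6.42*l^5 - 1.73*l^4 - 0.49*l^3 - 4.37*l^2 - 5.29*l + 8.52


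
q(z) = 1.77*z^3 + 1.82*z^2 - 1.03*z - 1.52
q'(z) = 5.31*z^2 + 3.64*z - 1.03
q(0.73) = -0.61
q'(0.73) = 4.46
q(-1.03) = -0.46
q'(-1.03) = 0.85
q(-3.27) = -40.58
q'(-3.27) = 43.85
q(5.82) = 403.07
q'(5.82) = 200.02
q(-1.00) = -0.44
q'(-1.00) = 0.64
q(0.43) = -1.49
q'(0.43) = 1.52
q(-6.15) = -338.07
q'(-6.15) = 177.42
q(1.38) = 5.18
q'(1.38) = 14.11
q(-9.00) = -1135.16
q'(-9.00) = 396.32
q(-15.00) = -5550.32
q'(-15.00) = 1139.12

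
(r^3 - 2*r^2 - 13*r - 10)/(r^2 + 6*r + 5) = (r^2 - 3*r - 10)/(r + 5)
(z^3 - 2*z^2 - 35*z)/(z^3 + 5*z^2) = (z - 7)/z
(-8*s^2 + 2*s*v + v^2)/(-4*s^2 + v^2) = (4*s + v)/(2*s + v)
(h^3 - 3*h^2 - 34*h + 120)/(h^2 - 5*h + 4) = (h^2 + h - 30)/(h - 1)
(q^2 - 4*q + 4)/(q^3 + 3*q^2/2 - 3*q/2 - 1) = 2*(q^2 - 4*q + 4)/(2*q^3 + 3*q^2 - 3*q - 2)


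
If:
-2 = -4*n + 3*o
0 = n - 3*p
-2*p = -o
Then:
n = 1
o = 2/3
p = 1/3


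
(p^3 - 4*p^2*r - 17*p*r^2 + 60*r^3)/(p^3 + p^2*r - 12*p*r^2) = (p - 5*r)/p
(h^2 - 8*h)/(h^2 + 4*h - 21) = h*(h - 8)/(h^2 + 4*h - 21)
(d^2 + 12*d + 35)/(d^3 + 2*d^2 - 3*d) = (d^2 + 12*d + 35)/(d*(d^2 + 2*d - 3))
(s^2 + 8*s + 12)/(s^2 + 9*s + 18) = (s + 2)/(s + 3)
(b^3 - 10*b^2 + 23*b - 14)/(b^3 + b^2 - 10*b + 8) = (b - 7)/(b + 4)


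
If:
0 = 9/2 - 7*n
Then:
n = 9/14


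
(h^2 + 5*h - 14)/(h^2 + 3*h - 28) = (h - 2)/(h - 4)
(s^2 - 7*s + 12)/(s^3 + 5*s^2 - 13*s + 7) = (s^2 - 7*s + 12)/(s^3 + 5*s^2 - 13*s + 7)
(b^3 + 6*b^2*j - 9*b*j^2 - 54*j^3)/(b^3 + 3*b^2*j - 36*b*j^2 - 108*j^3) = (b - 3*j)/(b - 6*j)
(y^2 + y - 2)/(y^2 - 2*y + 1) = (y + 2)/(y - 1)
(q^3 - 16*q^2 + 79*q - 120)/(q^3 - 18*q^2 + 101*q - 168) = (q - 5)/(q - 7)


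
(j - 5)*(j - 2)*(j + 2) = j^3 - 5*j^2 - 4*j + 20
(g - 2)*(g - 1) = g^2 - 3*g + 2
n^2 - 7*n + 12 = (n - 4)*(n - 3)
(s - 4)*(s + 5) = s^2 + s - 20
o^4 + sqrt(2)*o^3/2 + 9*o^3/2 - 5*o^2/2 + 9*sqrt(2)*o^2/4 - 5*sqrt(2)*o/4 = o*(o - 1/2)*(o + 5)*(o + sqrt(2)/2)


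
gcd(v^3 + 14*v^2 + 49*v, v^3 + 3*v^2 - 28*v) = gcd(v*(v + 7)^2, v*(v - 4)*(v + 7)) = v^2 + 7*v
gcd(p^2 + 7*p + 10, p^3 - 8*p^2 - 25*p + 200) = p + 5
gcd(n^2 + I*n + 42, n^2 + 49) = n + 7*I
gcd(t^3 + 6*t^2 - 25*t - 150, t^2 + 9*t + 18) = t + 6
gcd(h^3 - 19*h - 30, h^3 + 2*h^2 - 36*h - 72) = h + 2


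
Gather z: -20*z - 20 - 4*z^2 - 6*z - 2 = -4*z^2 - 26*z - 22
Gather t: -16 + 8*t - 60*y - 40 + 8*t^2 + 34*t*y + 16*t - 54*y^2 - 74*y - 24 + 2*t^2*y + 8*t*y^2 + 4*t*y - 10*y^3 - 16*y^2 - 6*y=t^2*(2*y + 8) + t*(8*y^2 + 38*y + 24) - 10*y^3 - 70*y^2 - 140*y - 80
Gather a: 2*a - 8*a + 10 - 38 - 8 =-6*a - 36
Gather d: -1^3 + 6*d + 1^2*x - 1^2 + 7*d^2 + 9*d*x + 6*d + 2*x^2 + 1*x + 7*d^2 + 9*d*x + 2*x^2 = 14*d^2 + d*(18*x + 12) + 4*x^2 + 2*x - 2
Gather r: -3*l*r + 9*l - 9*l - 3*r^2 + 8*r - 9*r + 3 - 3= -3*r^2 + r*(-3*l - 1)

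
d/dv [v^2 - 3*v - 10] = 2*v - 3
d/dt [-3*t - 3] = -3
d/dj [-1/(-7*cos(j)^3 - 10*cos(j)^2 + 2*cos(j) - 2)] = (21*cos(j)^2 + 20*cos(j) - 2)*sin(j)/(7*cos(j)^3 + 10*cos(j)^2 - 2*cos(j) + 2)^2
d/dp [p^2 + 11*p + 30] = 2*p + 11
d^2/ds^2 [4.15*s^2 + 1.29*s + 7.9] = 8.30000000000000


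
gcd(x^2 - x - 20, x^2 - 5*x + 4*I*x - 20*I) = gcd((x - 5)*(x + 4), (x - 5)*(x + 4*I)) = x - 5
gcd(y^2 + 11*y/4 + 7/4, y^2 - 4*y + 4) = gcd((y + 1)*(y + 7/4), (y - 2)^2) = 1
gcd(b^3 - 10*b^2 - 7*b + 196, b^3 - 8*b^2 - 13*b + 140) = b^2 - 3*b - 28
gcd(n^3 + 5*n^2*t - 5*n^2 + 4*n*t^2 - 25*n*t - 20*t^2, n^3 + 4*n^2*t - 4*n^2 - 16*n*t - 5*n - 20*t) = n^2 + 4*n*t - 5*n - 20*t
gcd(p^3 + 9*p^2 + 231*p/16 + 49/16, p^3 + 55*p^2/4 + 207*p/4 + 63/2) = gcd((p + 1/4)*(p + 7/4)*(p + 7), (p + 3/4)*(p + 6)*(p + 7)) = p + 7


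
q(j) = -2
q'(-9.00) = 0.00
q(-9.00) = -2.00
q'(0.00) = 0.00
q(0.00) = -2.00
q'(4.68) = 0.00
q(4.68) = -2.00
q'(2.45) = 0.00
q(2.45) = -2.00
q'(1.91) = 0.00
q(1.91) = -2.00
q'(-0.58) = 0.00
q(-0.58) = -2.00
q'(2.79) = 0.00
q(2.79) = -2.00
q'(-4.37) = 0.00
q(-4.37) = -2.00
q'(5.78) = 0.00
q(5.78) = -2.00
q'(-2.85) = 0.00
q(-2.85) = -2.00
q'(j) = 0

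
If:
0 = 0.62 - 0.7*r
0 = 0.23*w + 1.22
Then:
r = 0.89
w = -5.30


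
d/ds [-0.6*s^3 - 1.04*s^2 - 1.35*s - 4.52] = -1.8*s^2 - 2.08*s - 1.35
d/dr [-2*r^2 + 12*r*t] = -4*r + 12*t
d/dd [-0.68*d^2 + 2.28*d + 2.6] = 2.28 - 1.36*d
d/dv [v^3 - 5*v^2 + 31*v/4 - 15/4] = 3*v^2 - 10*v + 31/4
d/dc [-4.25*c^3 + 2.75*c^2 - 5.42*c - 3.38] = -12.75*c^2 + 5.5*c - 5.42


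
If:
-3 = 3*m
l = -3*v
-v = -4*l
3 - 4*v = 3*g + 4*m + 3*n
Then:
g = 7/3 - n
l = 0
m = -1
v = 0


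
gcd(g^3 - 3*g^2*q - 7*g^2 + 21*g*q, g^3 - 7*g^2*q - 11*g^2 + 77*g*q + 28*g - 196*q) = g - 7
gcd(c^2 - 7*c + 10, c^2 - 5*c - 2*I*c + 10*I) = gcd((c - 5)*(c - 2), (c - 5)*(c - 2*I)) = c - 5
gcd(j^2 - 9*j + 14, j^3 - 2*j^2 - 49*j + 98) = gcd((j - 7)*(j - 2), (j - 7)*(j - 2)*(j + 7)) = j^2 - 9*j + 14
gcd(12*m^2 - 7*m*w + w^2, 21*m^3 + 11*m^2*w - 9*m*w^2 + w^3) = -3*m + w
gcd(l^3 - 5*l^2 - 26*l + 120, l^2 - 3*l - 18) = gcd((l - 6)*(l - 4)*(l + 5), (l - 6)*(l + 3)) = l - 6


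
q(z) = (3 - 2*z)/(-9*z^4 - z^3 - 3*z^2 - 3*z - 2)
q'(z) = (3 - 2*z)*(36*z^3 + 3*z^2 + 6*z + 3)/(-9*z^4 - z^3 - 3*z^2 - 3*z - 2)^2 - 2/(-9*z^4 - z^3 - 3*z^2 - 3*z - 2)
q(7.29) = 0.00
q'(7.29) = -0.00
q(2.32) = 0.01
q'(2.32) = -0.00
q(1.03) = -0.05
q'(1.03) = 0.23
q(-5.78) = -0.00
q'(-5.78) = -0.00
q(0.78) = -0.14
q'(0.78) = 0.59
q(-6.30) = -0.00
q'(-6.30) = -0.00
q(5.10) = 0.00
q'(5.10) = -0.00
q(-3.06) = -0.01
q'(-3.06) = -0.01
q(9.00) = 0.00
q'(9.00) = 0.00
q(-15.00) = 0.00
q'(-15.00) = 0.00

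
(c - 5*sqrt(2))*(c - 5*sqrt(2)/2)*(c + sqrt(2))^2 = c^4 - 11*sqrt(2)*c^3/2 - 3*c^2 + 35*sqrt(2)*c + 50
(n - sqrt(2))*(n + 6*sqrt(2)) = n^2 + 5*sqrt(2)*n - 12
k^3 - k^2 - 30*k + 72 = (k - 4)*(k - 3)*(k + 6)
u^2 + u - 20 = (u - 4)*(u + 5)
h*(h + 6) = h^2 + 6*h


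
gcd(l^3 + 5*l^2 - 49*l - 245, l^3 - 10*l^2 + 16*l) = 1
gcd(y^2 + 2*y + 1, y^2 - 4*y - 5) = y + 1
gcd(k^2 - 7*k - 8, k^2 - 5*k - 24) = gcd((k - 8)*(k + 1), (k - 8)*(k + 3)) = k - 8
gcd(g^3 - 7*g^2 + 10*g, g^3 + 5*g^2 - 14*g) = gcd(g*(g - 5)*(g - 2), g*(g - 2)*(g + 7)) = g^2 - 2*g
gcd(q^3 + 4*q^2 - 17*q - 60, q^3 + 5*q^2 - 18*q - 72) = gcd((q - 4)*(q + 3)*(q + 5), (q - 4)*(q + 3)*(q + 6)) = q^2 - q - 12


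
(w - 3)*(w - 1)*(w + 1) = w^3 - 3*w^2 - w + 3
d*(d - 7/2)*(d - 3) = d^3 - 13*d^2/2 + 21*d/2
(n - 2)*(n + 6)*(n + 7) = n^3 + 11*n^2 + 16*n - 84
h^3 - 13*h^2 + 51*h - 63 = (h - 7)*(h - 3)^2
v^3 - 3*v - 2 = (v - 2)*(v + 1)^2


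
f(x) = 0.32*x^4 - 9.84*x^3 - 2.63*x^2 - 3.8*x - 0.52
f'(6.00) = -821.60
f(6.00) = -1828.72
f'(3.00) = -250.70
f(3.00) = -275.35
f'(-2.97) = -282.10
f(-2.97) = 270.25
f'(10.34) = -1799.29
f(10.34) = -7541.29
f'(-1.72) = -88.60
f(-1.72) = 51.11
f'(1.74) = -95.58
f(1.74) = -64.00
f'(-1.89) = -107.95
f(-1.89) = 67.78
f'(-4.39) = -657.91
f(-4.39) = 916.84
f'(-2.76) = -241.07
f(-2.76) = 215.38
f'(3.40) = -312.63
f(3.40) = -387.83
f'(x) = 1.28*x^3 - 29.52*x^2 - 5.26*x - 3.8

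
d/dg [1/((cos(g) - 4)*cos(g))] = 2*(cos(g) - 2)*sin(g)/((cos(g) - 4)^2*cos(g)^2)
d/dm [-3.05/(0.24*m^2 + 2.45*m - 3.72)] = (1.464*m + 7.4725)/(0.24*m^2 + 2.45*m - 3.72)^2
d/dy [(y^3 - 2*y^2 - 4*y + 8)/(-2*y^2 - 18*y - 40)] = (-y^4 - 18*y^3 - 46*y^2 + 96*y + 152)/(2*(y^4 + 18*y^3 + 121*y^2 + 360*y + 400))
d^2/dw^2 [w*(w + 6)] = 2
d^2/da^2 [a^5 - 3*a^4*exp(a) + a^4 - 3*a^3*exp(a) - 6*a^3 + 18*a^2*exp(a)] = -3*a^4*exp(a) - 27*a^3*exp(a) + 20*a^3 - 36*a^2*exp(a) + 12*a^2 + 54*a*exp(a) - 36*a + 36*exp(a)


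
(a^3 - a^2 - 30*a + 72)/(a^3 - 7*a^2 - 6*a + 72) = (a^2 + 3*a - 18)/(a^2 - 3*a - 18)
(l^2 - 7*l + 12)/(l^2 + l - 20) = (l - 3)/(l + 5)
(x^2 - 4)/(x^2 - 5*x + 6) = (x + 2)/(x - 3)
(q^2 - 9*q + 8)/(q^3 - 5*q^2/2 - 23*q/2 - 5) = 2*(-q^2 + 9*q - 8)/(-2*q^3 + 5*q^2 + 23*q + 10)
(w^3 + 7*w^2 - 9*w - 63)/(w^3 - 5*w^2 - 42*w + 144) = (w^2 + 10*w + 21)/(w^2 - 2*w - 48)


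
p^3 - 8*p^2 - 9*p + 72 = (p - 8)*(p - 3)*(p + 3)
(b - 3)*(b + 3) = b^2 - 9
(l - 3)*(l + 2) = l^2 - l - 6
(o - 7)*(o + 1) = o^2 - 6*o - 7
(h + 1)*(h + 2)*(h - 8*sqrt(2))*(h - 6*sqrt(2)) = h^4 - 14*sqrt(2)*h^3 + 3*h^3 - 42*sqrt(2)*h^2 + 98*h^2 - 28*sqrt(2)*h + 288*h + 192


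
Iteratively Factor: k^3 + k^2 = (k)*(k^2 + k) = k*(k + 1)*(k)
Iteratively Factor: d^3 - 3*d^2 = (d)*(d^2 - 3*d) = d*(d - 3)*(d)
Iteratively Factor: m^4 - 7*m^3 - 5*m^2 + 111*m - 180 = (m + 4)*(m^3 - 11*m^2 + 39*m - 45) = (m - 3)*(m + 4)*(m^2 - 8*m + 15) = (m - 3)^2*(m + 4)*(m - 5)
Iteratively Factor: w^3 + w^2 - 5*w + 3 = (w + 3)*(w^2 - 2*w + 1) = (w - 1)*(w + 3)*(w - 1)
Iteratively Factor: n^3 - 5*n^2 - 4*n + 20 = (n + 2)*(n^2 - 7*n + 10) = (n - 2)*(n + 2)*(n - 5)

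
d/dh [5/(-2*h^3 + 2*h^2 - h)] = 5*(6*h^2 - 4*h + 1)/(h^2*(2*h^2 - 2*h + 1)^2)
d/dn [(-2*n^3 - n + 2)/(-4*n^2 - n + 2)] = 4*n*(2*n^3 + n^2 - 4*n + 4)/(16*n^4 + 8*n^3 - 15*n^2 - 4*n + 4)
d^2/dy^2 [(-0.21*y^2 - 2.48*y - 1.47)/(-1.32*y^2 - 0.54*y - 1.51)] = (-4.44089209850063e-16*y^4 + 8.342928*y^3 + 12.856536*y^2 - 23.37192*y - 8.089446)/(2.299968*y^6 + 2.822688*y^5 + 9.047808*y^4 + 6.615432*y^3 + 10.350144*y^2 + 3.693762*y + 3.442951)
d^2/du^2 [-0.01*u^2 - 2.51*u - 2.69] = -0.0200000000000000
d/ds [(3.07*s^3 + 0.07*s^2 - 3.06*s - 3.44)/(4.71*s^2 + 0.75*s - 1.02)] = (14.4597*s^4 + 4.605*s^3 + 5.0709*s^2 + 32.262*s + 5.7012)/(22.1841*s^4 + 7.065*s^3 - 9.0459*s^2 - 1.53*s + 1.0404)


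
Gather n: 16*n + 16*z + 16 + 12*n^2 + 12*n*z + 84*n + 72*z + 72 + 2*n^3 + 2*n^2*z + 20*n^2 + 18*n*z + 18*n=2*n^3 + n^2*(2*z + 32) + n*(30*z + 118) + 88*z + 88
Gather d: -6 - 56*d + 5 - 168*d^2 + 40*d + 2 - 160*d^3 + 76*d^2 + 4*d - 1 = -160*d^3 - 92*d^2 - 12*d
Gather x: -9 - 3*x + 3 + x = -2*x - 6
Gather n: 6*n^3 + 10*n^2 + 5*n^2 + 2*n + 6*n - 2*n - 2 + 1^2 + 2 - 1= 6*n^3 + 15*n^2 + 6*n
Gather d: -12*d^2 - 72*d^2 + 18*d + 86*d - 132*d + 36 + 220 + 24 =-84*d^2 - 28*d + 280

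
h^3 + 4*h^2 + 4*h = h*(h + 2)^2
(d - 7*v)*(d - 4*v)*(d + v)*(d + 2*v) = d^4 - 8*d^3*v - 3*d^2*v^2 + 62*d*v^3 + 56*v^4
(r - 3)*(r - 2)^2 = r^3 - 7*r^2 + 16*r - 12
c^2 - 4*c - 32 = (c - 8)*(c + 4)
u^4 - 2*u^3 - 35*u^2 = u^2*(u - 7)*(u + 5)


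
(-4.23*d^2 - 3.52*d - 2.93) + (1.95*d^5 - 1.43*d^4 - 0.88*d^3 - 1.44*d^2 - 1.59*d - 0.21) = 1.95*d^5 - 1.43*d^4 - 0.88*d^3 - 5.67*d^2 - 5.11*d - 3.14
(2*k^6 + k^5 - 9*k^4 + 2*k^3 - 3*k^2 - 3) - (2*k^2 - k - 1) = 2*k^6 + k^5 - 9*k^4 + 2*k^3 - 5*k^2 + k - 2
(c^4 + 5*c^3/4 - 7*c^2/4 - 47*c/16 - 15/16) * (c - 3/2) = c^5 - c^4/4 - 29*c^3/8 - 5*c^2/16 + 111*c/32 + 45/32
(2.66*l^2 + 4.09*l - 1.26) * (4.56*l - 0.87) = 12.1296*l^3 + 16.3362*l^2 - 9.3039*l + 1.0962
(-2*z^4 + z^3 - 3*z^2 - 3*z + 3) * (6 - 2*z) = 4*z^5 - 14*z^4 + 12*z^3 - 12*z^2 - 24*z + 18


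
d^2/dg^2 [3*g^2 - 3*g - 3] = 6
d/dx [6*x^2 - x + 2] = 12*x - 1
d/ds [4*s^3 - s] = 12*s^2 - 1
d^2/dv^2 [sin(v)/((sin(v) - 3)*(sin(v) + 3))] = -(sin(v)^4 + 52*sin(v)^2 + 27)*sin(v)/((sin(v) - 3)^3*(sin(v) + 3)^3)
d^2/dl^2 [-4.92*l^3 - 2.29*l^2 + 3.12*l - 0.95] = -29.52*l - 4.58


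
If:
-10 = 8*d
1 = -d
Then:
No Solution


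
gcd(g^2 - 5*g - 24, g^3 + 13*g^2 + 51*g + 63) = g + 3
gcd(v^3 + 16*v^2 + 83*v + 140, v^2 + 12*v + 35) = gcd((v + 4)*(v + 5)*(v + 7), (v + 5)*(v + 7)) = v^2 + 12*v + 35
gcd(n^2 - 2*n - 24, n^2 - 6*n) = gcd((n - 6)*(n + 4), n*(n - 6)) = n - 6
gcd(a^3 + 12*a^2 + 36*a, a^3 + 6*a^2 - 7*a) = a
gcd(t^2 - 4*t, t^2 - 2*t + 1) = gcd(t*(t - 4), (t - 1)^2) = 1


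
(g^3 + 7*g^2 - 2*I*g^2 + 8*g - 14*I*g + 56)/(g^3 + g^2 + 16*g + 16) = (g^2 + g*(7 + 2*I) + 14*I)/(g^2 + g*(1 + 4*I) + 4*I)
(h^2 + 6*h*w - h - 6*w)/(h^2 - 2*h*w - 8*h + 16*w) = (h^2 + 6*h*w - h - 6*w)/(h^2 - 2*h*w - 8*h + 16*w)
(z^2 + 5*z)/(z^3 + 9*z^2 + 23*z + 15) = z/(z^2 + 4*z + 3)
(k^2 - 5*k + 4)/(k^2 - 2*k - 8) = (k - 1)/(k + 2)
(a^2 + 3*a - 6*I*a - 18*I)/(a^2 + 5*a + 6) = (a - 6*I)/(a + 2)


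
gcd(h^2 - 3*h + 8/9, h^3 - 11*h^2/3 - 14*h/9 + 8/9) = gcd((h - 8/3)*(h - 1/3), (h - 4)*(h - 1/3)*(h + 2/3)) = h - 1/3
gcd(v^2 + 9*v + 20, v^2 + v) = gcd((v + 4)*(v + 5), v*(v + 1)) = 1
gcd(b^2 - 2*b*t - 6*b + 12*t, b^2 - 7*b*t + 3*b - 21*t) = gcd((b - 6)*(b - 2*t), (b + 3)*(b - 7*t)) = 1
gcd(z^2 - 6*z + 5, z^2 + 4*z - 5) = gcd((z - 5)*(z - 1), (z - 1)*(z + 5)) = z - 1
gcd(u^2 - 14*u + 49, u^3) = 1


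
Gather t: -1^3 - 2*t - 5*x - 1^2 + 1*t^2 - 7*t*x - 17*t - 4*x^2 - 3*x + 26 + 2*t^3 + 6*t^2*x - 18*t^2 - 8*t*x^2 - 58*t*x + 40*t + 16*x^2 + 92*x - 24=2*t^3 + t^2*(6*x - 17) + t*(-8*x^2 - 65*x + 21) + 12*x^2 + 84*x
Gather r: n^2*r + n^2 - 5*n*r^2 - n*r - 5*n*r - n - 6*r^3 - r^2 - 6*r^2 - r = n^2 - n - 6*r^3 + r^2*(-5*n - 7) + r*(n^2 - 6*n - 1)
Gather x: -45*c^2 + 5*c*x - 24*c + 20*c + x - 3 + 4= -45*c^2 - 4*c + x*(5*c + 1) + 1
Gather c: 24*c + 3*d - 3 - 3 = 24*c + 3*d - 6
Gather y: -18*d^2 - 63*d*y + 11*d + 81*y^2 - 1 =-18*d^2 - 63*d*y + 11*d + 81*y^2 - 1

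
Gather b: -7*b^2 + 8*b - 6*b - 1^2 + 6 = -7*b^2 + 2*b + 5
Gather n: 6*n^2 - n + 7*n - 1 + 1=6*n^2 + 6*n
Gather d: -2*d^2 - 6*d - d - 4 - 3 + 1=-2*d^2 - 7*d - 6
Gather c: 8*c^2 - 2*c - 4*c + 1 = 8*c^2 - 6*c + 1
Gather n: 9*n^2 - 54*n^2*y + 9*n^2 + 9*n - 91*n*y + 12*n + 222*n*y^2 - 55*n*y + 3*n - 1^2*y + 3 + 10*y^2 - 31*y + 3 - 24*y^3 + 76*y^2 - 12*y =n^2*(18 - 54*y) + n*(222*y^2 - 146*y + 24) - 24*y^3 + 86*y^2 - 44*y + 6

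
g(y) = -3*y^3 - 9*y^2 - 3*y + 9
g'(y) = -9*y^2 - 18*y - 3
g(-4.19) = 84.25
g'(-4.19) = -85.58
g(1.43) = -22.47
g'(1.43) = -47.14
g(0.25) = 7.64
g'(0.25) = -8.06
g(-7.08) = 643.79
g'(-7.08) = -326.70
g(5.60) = -816.89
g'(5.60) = -386.04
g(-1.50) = 3.38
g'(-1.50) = 3.75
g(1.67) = -35.08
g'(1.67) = -58.16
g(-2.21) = 4.05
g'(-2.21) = -7.18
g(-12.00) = 3933.00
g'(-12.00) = -1083.00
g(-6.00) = 351.00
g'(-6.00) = -219.00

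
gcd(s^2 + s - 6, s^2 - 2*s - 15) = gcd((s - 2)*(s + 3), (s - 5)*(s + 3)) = s + 3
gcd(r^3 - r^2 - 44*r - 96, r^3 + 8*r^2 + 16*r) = r + 4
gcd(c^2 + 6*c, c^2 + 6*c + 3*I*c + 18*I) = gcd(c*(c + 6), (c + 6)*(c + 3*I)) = c + 6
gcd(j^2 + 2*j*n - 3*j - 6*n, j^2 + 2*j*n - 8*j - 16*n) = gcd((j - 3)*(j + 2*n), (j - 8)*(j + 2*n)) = j + 2*n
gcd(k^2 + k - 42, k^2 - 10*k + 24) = k - 6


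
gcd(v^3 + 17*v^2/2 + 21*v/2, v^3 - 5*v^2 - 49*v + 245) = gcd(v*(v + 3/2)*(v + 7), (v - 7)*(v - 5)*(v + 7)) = v + 7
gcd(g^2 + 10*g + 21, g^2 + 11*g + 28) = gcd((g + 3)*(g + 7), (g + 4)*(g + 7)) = g + 7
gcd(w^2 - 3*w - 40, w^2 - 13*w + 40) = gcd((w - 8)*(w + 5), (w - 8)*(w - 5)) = w - 8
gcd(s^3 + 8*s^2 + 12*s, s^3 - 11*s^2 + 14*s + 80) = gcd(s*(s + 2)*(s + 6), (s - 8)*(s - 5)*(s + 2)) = s + 2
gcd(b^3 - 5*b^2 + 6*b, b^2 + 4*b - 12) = b - 2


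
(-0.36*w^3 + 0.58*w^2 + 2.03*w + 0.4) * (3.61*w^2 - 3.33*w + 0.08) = -1.2996*w^5 + 3.2926*w^4 + 5.3681*w^3 - 5.2695*w^2 - 1.1696*w + 0.032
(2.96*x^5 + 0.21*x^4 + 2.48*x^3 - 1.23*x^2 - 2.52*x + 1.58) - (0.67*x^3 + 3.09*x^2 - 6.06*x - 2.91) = 2.96*x^5 + 0.21*x^4 + 1.81*x^3 - 4.32*x^2 + 3.54*x + 4.49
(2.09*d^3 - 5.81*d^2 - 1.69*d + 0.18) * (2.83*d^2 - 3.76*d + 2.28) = 5.9147*d^5 - 24.3007*d^4 + 21.8281*d^3 - 6.383*d^2 - 4.53*d + 0.4104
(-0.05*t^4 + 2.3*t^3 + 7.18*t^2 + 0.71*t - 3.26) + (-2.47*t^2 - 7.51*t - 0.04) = -0.05*t^4 + 2.3*t^3 + 4.71*t^2 - 6.8*t - 3.3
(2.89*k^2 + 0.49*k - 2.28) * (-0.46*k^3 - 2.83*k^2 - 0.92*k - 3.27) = -1.3294*k^5 - 8.4041*k^4 - 2.9967*k^3 - 3.4487*k^2 + 0.4953*k + 7.4556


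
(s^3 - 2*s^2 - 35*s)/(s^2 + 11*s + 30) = s*(s - 7)/(s + 6)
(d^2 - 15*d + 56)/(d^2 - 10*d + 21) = (d - 8)/(d - 3)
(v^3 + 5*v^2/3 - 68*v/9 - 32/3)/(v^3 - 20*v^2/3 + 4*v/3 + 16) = (v^2 + v/3 - 8)/(v^2 - 8*v + 12)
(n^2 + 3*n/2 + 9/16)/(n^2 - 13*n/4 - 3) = (n + 3/4)/(n - 4)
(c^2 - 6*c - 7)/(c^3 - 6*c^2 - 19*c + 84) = (c + 1)/(c^2 + c - 12)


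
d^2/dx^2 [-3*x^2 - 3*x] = -6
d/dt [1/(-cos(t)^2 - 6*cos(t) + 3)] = -2*(cos(t) + 3)*sin(t)/(cos(t)^2 + 6*cos(t) - 3)^2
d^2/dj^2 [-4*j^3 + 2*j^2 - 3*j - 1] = 4 - 24*j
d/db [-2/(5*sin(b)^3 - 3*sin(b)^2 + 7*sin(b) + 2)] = 2*(15*sin(b)^2 - 6*sin(b) + 7)*cos(b)/(5*sin(b)^3 - 3*sin(b)^2 + 7*sin(b) + 2)^2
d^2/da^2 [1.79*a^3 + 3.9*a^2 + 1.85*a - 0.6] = 10.74*a + 7.8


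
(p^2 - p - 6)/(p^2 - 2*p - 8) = (p - 3)/(p - 4)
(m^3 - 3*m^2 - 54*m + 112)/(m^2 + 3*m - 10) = (m^2 - m - 56)/(m + 5)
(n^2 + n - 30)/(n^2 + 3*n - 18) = (n - 5)/(n - 3)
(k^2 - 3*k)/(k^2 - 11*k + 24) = k/(k - 8)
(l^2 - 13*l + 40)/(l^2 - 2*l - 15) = (l - 8)/(l + 3)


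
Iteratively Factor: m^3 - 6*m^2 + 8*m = (m - 2)*(m^2 - 4*m) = m*(m - 2)*(m - 4)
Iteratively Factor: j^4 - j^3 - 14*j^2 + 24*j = (j - 3)*(j^3 + 2*j^2 - 8*j) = (j - 3)*(j + 4)*(j^2 - 2*j) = (j - 3)*(j - 2)*(j + 4)*(j)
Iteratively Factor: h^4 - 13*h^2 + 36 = (h + 2)*(h^3 - 2*h^2 - 9*h + 18) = (h - 2)*(h + 2)*(h^2 - 9) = (h - 3)*(h - 2)*(h + 2)*(h + 3)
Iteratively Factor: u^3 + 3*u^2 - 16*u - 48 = (u + 3)*(u^2 - 16) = (u - 4)*(u + 3)*(u + 4)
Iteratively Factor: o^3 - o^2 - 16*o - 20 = (o + 2)*(o^2 - 3*o - 10) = (o + 2)^2*(o - 5)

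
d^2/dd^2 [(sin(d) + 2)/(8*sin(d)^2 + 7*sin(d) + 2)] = (-64*sin(d)^5 - 456*sin(d)^4 - 112*sin(d)^3 + 812*sin(d)^2 + 600*sin(d) + 104)/(8*sin(d)^2 + 7*sin(d) + 2)^3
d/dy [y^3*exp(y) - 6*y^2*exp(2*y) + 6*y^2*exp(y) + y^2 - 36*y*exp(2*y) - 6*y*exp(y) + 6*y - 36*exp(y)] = y^3*exp(y) - 12*y^2*exp(2*y) + 9*y^2*exp(y) - 84*y*exp(2*y) + 6*y*exp(y) + 2*y - 36*exp(2*y) - 42*exp(y) + 6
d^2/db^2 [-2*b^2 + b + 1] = -4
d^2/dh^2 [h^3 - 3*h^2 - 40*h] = 6*h - 6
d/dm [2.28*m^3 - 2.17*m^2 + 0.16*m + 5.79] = 6.84*m^2 - 4.34*m + 0.16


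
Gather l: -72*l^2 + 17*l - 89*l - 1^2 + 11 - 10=-72*l^2 - 72*l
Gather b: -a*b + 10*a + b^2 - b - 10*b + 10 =10*a + b^2 + b*(-a - 11) + 10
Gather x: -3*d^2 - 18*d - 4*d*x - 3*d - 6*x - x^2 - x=-3*d^2 - 21*d - x^2 + x*(-4*d - 7)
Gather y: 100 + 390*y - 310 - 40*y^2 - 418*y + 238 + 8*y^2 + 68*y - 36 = -32*y^2 + 40*y - 8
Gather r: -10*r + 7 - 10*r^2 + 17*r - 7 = -10*r^2 + 7*r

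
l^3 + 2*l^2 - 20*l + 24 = (l - 2)^2*(l + 6)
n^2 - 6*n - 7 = (n - 7)*(n + 1)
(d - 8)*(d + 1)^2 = d^3 - 6*d^2 - 15*d - 8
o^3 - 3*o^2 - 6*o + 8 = (o - 4)*(o - 1)*(o + 2)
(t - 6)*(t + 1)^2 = t^3 - 4*t^2 - 11*t - 6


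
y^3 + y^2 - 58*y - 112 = (y - 8)*(y + 2)*(y + 7)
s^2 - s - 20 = (s - 5)*(s + 4)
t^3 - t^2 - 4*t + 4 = (t - 2)*(t - 1)*(t + 2)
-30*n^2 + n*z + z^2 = (-5*n + z)*(6*n + z)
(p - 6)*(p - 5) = p^2 - 11*p + 30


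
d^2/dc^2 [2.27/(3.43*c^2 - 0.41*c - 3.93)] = (53.412646*c^2 - 6.384602*c - 2.27*(6.86*c - 0.41)*(13.72*c - 0.82) - 61.198746)/(-3.43*c^2 + 0.41*c + 3.93)^3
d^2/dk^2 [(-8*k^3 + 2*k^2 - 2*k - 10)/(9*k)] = -16/9 - 20/(9*k^3)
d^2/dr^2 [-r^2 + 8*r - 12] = -2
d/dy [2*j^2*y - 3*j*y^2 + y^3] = 2*j^2 - 6*j*y + 3*y^2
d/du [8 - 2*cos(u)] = 2*sin(u)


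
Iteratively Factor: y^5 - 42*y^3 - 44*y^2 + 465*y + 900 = (y + 3)*(y^4 - 3*y^3 - 33*y^2 + 55*y + 300) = (y - 5)*(y + 3)*(y^3 + 2*y^2 - 23*y - 60) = (y - 5)*(y + 3)^2*(y^2 - y - 20) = (y - 5)^2*(y + 3)^2*(y + 4)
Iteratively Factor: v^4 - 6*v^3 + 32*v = (v - 4)*(v^3 - 2*v^2 - 8*v) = v*(v - 4)*(v^2 - 2*v - 8) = v*(v - 4)*(v + 2)*(v - 4)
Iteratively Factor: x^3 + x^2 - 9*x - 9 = (x - 3)*(x^2 + 4*x + 3) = (x - 3)*(x + 1)*(x + 3)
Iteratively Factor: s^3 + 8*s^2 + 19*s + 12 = (s + 4)*(s^2 + 4*s + 3) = (s + 1)*(s + 4)*(s + 3)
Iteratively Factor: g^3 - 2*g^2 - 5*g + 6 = (g - 1)*(g^2 - g - 6) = (g - 3)*(g - 1)*(g + 2)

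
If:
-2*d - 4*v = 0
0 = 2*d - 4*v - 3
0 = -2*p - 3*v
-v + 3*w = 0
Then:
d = 3/4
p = 9/16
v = -3/8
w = -1/8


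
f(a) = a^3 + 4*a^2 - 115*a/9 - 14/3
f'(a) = 3*a^2 + 8*a - 115/9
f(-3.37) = 45.55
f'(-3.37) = -5.67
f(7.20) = 483.94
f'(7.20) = 200.34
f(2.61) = 7.01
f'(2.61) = 28.54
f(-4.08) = 46.13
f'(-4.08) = 4.52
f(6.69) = 388.29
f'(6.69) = 175.01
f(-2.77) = 40.17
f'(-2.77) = -11.92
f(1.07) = -12.53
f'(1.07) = -0.78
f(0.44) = -9.43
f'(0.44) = -8.68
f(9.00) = 933.33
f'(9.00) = 302.22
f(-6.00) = 0.00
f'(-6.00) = 47.22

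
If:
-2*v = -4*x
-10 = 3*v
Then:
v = -10/3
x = -5/3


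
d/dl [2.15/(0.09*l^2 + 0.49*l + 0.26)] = (-0.387*l - 1.0535)/(0.09*l^2 + 0.49*l + 0.26)^2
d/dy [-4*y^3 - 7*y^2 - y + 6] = -12*y^2 - 14*y - 1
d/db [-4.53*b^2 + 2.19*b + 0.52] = 2.19 - 9.06*b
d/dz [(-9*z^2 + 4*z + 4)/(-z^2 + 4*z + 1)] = 2*(-16*z^2 - 5*z - 6)/(z^4 - 8*z^3 + 14*z^2 + 8*z + 1)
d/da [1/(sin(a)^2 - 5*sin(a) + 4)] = (5 - 2*sin(a))*cos(a)/(sin(a)^2 - 5*sin(a) + 4)^2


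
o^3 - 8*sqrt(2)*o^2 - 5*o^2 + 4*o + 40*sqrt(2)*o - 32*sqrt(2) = (o - 4)*(o - 1)*(o - 8*sqrt(2))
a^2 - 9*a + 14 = (a - 7)*(a - 2)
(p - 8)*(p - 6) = p^2 - 14*p + 48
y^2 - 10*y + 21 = (y - 7)*(y - 3)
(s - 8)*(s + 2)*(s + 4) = s^3 - 2*s^2 - 40*s - 64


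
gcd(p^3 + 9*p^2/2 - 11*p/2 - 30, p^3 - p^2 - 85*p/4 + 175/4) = p - 5/2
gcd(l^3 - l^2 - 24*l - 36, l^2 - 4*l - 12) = l^2 - 4*l - 12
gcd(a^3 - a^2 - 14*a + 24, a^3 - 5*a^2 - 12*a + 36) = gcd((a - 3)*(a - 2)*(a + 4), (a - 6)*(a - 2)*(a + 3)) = a - 2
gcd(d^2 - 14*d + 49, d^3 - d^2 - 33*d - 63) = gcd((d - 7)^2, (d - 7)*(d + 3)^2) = d - 7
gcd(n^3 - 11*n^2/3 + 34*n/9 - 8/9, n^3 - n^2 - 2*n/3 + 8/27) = n^2 - 5*n/3 + 4/9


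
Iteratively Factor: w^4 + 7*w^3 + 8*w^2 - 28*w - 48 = (w + 3)*(w^3 + 4*w^2 - 4*w - 16) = (w + 2)*(w + 3)*(w^2 + 2*w - 8) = (w - 2)*(w + 2)*(w + 3)*(w + 4)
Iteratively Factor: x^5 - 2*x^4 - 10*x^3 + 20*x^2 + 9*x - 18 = (x - 1)*(x^4 - x^3 - 11*x^2 + 9*x + 18) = (x - 1)*(x + 3)*(x^3 - 4*x^2 + x + 6) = (x - 2)*(x - 1)*(x + 3)*(x^2 - 2*x - 3) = (x - 2)*(x - 1)*(x + 1)*(x + 3)*(x - 3)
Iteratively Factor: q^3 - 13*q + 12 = (q + 4)*(q^2 - 4*q + 3) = (q - 1)*(q + 4)*(q - 3)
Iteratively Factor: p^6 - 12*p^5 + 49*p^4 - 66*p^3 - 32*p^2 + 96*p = (p - 4)*(p^5 - 8*p^4 + 17*p^3 + 2*p^2 - 24*p) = (p - 4)*(p + 1)*(p^4 - 9*p^3 + 26*p^2 - 24*p) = p*(p - 4)*(p + 1)*(p^3 - 9*p^2 + 26*p - 24) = p*(p - 4)*(p - 2)*(p + 1)*(p^2 - 7*p + 12) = p*(p - 4)*(p - 3)*(p - 2)*(p + 1)*(p - 4)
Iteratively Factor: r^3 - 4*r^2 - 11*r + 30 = (r + 3)*(r^2 - 7*r + 10) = (r - 2)*(r + 3)*(r - 5)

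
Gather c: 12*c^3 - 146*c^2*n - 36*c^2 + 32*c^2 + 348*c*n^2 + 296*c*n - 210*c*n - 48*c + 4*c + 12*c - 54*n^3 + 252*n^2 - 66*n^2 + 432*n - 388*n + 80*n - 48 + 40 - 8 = 12*c^3 + c^2*(-146*n - 4) + c*(348*n^2 + 86*n - 32) - 54*n^3 + 186*n^2 + 124*n - 16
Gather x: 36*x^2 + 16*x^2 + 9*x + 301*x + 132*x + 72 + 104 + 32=52*x^2 + 442*x + 208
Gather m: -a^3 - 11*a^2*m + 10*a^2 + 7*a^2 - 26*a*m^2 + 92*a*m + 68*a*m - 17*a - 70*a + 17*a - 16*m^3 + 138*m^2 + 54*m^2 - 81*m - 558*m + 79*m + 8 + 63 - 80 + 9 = -a^3 + 17*a^2 - 70*a - 16*m^3 + m^2*(192 - 26*a) + m*(-11*a^2 + 160*a - 560)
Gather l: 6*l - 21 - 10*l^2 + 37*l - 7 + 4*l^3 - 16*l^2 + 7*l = 4*l^3 - 26*l^2 + 50*l - 28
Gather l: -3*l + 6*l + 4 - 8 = 3*l - 4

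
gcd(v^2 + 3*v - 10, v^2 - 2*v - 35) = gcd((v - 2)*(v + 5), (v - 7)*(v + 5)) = v + 5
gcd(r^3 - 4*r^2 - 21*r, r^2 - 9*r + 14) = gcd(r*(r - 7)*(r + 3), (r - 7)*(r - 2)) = r - 7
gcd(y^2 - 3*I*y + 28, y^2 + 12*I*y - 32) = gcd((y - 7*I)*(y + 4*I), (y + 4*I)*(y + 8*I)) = y + 4*I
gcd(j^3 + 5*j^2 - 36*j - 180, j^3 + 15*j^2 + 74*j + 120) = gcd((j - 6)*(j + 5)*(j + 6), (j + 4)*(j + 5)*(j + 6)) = j^2 + 11*j + 30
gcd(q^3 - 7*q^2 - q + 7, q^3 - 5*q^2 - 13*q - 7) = q^2 - 6*q - 7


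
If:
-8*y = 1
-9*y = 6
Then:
No Solution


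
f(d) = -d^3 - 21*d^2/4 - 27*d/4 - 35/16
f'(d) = -3*d^2 - 21*d/2 - 27/4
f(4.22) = -199.32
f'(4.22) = -104.49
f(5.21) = -321.28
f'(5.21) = -142.89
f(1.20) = -19.58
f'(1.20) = -23.67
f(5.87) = -424.97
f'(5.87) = -171.76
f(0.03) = -2.39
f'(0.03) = -7.07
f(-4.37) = 10.50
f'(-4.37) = -18.16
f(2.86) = -87.83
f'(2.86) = -61.32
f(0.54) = -7.52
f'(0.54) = -13.29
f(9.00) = -1217.19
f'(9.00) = -344.25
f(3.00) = -96.69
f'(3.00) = -65.25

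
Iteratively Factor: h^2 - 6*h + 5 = (h - 1)*(h - 5)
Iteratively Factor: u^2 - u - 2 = (u + 1)*(u - 2)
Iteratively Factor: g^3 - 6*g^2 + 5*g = (g)*(g^2 - 6*g + 5) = g*(g - 5)*(g - 1)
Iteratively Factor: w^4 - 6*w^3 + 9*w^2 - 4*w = (w - 1)*(w^3 - 5*w^2 + 4*w) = (w - 4)*(w - 1)*(w^2 - w) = (w - 4)*(w - 1)^2*(w)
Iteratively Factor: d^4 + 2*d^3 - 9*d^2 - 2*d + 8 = (d - 1)*(d^3 + 3*d^2 - 6*d - 8) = (d - 1)*(d + 4)*(d^2 - d - 2) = (d - 2)*(d - 1)*(d + 4)*(d + 1)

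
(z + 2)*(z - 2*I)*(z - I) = z^3 + 2*z^2 - 3*I*z^2 - 2*z - 6*I*z - 4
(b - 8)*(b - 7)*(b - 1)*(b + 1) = b^4 - 15*b^3 + 55*b^2 + 15*b - 56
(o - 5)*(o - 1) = o^2 - 6*o + 5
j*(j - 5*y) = j^2 - 5*j*y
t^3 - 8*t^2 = t^2*(t - 8)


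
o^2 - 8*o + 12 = (o - 6)*(o - 2)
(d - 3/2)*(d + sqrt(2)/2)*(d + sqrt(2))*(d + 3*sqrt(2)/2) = d^4 - 3*d^3/2 + 3*sqrt(2)*d^3 - 9*sqrt(2)*d^2/2 + 11*d^2/2 - 33*d/4 + 3*sqrt(2)*d/2 - 9*sqrt(2)/4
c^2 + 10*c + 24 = (c + 4)*(c + 6)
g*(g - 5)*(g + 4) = g^3 - g^2 - 20*g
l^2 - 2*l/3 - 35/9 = (l - 7/3)*(l + 5/3)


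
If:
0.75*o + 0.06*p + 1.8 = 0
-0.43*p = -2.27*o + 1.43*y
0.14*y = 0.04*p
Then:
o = -1.97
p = -5.34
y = -1.53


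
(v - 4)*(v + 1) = v^2 - 3*v - 4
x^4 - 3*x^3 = x^3*(x - 3)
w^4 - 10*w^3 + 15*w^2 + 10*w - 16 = (w - 8)*(w - 2)*(w - 1)*(w + 1)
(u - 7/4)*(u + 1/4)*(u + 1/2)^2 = u^4 - u^3/2 - 27*u^2/16 - 13*u/16 - 7/64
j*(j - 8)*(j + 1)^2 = j^4 - 6*j^3 - 15*j^2 - 8*j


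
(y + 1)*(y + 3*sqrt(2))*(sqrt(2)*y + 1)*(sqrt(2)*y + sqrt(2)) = 2*y^4 + 4*y^3 + 7*sqrt(2)*y^3 + 8*y^2 + 14*sqrt(2)*y^2 + 7*sqrt(2)*y + 12*y + 6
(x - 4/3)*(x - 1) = x^2 - 7*x/3 + 4/3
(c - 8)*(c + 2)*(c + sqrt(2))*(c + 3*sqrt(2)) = c^4 - 6*c^3 + 4*sqrt(2)*c^3 - 24*sqrt(2)*c^2 - 10*c^2 - 64*sqrt(2)*c - 36*c - 96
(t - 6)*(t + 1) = t^2 - 5*t - 6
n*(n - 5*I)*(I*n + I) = I*n^3 + 5*n^2 + I*n^2 + 5*n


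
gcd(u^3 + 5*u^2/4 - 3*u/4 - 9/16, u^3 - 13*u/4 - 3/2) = u^2 + 2*u + 3/4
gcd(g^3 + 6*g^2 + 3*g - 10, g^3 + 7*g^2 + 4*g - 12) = g^2 + g - 2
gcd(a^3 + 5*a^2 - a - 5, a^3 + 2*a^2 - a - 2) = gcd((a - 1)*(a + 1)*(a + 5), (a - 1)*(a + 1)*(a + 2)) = a^2 - 1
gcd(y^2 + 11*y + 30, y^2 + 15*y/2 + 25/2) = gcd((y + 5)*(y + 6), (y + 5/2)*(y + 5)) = y + 5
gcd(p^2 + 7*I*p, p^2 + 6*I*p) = p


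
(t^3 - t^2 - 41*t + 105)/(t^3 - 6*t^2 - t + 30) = (t + 7)/(t + 2)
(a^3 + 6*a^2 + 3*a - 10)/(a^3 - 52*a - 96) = (a^2 + 4*a - 5)/(a^2 - 2*a - 48)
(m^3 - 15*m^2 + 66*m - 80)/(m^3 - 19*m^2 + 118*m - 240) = (m - 2)/(m - 6)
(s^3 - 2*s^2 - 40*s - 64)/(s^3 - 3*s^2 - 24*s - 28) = (s^2 - 4*s - 32)/(s^2 - 5*s - 14)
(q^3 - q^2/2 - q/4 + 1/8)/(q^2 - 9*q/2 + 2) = (q^2 - 1/4)/(q - 4)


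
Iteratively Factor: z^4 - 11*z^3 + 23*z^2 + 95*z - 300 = (z - 5)*(z^3 - 6*z^2 - 7*z + 60) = (z - 5)*(z - 4)*(z^2 - 2*z - 15) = (z - 5)^2*(z - 4)*(z + 3)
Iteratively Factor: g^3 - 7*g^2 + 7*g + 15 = (g + 1)*(g^2 - 8*g + 15) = (g - 3)*(g + 1)*(g - 5)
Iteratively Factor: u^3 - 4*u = (u + 2)*(u^2 - 2*u) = u*(u + 2)*(u - 2)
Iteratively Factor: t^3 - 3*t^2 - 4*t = (t)*(t^2 - 3*t - 4) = t*(t - 4)*(t + 1)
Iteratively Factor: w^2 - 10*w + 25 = (w - 5)*(w - 5)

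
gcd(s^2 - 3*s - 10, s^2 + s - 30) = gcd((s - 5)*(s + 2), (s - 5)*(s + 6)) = s - 5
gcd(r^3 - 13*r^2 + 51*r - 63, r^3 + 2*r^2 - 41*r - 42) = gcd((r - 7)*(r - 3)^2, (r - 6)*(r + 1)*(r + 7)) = 1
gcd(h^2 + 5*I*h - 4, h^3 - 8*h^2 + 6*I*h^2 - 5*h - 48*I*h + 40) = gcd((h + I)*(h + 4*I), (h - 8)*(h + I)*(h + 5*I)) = h + I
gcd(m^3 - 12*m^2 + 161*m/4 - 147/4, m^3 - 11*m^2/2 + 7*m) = m - 7/2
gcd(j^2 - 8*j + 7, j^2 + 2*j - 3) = j - 1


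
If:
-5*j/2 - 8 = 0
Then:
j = -16/5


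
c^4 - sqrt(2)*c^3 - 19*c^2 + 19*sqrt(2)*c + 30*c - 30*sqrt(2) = (c - 3)*(c - 2)*(c + 5)*(c - sqrt(2))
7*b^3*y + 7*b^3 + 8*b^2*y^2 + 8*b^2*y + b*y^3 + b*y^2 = (b + y)*(7*b + y)*(b*y + b)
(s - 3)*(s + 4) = s^2 + s - 12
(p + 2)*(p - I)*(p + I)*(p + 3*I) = p^4 + 2*p^3 + 3*I*p^3 + p^2 + 6*I*p^2 + 2*p + 3*I*p + 6*I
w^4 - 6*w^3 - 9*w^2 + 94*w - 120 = (w - 5)*(w - 3)*(w - 2)*(w + 4)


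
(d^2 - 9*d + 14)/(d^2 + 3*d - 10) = (d - 7)/(d + 5)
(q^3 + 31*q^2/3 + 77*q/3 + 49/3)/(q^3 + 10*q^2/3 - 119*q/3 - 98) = (q + 1)/(q - 6)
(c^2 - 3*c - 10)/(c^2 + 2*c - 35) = (c + 2)/(c + 7)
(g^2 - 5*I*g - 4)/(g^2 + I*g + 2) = (g - 4*I)/(g + 2*I)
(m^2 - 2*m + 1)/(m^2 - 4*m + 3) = (m - 1)/(m - 3)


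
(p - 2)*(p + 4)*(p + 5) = p^3 + 7*p^2 + 2*p - 40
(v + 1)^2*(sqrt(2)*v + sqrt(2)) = sqrt(2)*v^3 + 3*sqrt(2)*v^2 + 3*sqrt(2)*v + sqrt(2)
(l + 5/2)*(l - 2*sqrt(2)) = l^2 - 2*sqrt(2)*l + 5*l/2 - 5*sqrt(2)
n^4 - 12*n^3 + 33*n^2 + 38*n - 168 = (n - 7)*(n - 4)*(n - 3)*(n + 2)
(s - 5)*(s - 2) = s^2 - 7*s + 10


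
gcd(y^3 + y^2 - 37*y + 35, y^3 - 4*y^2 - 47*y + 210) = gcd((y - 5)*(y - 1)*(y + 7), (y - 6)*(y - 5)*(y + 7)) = y^2 + 2*y - 35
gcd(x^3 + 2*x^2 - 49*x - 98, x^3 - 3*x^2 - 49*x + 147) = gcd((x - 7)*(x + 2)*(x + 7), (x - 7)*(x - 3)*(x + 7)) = x^2 - 49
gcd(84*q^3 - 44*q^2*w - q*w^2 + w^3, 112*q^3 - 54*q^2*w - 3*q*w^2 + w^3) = 14*q^2 - 5*q*w - w^2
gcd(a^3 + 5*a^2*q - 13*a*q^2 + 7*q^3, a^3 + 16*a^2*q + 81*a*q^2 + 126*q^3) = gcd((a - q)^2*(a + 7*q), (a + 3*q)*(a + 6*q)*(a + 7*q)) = a + 7*q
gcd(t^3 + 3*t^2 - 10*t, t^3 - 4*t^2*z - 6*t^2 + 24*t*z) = t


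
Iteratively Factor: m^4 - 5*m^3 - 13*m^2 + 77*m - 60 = (m + 4)*(m^3 - 9*m^2 + 23*m - 15) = (m - 3)*(m + 4)*(m^2 - 6*m + 5) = (m - 5)*(m - 3)*(m + 4)*(m - 1)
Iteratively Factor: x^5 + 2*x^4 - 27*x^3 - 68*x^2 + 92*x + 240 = (x - 2)*(x^4 + 4*x^3 - 19*x^2 - 106*x - 120) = (x - 2)*(x + 3)*(x^3 + x^2 - 22*x - 40) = (x - 2)*(x + 2)*(x + 3)*(x^2 - x - 20) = (x - 2)*(x + 2)*(x + 3)*(x + 4)*(x - 5)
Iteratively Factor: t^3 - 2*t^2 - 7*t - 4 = (t - 4)*(t^2 + 2*t + 1) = (t - 4)*(t + 1)*(t + 1)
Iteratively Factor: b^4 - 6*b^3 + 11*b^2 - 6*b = (b - 2)*(b^3 - 4*b^2 + 3*b) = (b - 3)*(b - 2)*(b^2 - b) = b*(b - 3)*(b - 2)*(b - 1)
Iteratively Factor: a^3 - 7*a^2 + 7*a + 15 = (a + 1)*(a^2 - 8*a + 15) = (a - 5)*(a + 1)*(a - 3)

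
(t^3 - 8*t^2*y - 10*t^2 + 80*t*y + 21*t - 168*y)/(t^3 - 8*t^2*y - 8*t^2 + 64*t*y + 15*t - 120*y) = (t - 7)/(t - 5)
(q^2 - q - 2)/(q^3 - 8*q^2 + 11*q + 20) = (q - 2)/(q^2 - 9*q + 20)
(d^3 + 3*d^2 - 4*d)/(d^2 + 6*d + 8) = d*(d - 1)/(d + 2)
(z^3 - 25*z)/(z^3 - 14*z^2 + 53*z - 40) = z*(z + 5)/(z^2 - 9*z + 8)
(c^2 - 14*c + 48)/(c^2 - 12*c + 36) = (c - 8)/(c - 6)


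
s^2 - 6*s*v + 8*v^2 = (s - 4*v)*(s - 2*v)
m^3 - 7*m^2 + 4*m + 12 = (m - 6)*(m - 2)*(m + 1)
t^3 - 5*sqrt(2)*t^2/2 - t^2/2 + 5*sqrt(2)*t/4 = t*(t - 1/2)*(t - 5*sqrt(2)/2)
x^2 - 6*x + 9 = (x - 3)^2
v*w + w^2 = w*(v + w)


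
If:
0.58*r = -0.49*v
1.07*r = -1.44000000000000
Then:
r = -1.35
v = 1.59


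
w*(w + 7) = w^2 + 7*w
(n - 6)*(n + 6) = n^2 - 36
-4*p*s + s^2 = s*(-4*p + s)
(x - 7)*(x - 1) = x^2 - 8*x + 7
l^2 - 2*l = l*(l - 2)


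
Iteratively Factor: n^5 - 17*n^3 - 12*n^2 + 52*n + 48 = (n + 3)*(n^4 - 3*n^3 - 8*n^2 + 12*n + 16) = (n - 2)*(n + 3)*(n^3 - n^2 - 10*n - 8) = (n - 2)*(n + 2)*(n + 3)*(n^2 - 3*n - 4) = (n - 2)*(n + 1)*(n + 2)*(n + 3)*(n - 4)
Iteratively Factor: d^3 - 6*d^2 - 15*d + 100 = (d - 5)*(d^2 - d - 20) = (d - 5)*(d + 4)*(d - 5)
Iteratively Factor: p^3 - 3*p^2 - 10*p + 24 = (p + 3)*(p^2 - 6*p + 8) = (p - 2)*(p + 3)*(p - 4)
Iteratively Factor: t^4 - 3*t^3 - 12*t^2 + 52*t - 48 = (t - 2)*(t^3 - t^2 - 14*t + 24) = (t - 3)*(t - 2)*(t^2 + 2*t - 8) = (t - 3)*(t - 2)^2*(t + 4)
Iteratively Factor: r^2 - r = (r)*(r - 1)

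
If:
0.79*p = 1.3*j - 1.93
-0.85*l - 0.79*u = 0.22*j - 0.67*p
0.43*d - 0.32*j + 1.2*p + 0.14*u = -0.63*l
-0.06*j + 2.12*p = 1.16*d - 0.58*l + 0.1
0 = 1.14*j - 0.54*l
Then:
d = 0.02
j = 1.14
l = 2.40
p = -0.57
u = -3.39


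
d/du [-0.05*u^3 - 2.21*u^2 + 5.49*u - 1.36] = -0.15*u^2 - 4.42*u + 5.49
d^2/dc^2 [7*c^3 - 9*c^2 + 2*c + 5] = 42*c - 18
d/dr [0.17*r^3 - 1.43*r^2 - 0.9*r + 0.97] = 0.51*r^2 - 2.86*r - 0.9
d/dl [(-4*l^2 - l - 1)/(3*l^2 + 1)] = (3*l^2 - 2*l - 1)/(9*l^4 + 6*l^2 + 1)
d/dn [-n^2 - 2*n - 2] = -2*n - 2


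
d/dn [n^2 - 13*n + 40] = 2*n - 13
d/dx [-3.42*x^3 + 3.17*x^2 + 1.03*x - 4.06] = -10.26*x^2 + 6.34*x + 1.03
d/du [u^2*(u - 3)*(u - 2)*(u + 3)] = u*(5*u^3 - 8*u^2 - 27*u + 36)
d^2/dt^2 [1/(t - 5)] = 2/(t - 5)^3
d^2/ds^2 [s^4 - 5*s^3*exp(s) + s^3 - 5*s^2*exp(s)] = -5*s^3*exp(s) - 35*s^2*exp(s) + 12*s^2 - 50*s*exp(s) + 6*s - 10*exp(s)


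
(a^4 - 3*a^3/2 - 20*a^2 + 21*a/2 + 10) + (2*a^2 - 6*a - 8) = a^4 - 3*a^3/2 - 18*a^2 + 9*a/2 + 2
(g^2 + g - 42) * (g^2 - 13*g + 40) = g^4 - 12*g^3 - 15*g^2 + 586*g - 1680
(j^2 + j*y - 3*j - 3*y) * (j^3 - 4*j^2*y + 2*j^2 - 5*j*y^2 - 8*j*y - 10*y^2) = j^5 - 3*j^4*y - j^4 - 9*j^3*y^2 + 3*j^3*y - 6*j^3 - 5*j^2*y^3 + 9*j^2*y^2 + 18*j^2*y + 5*j*y^3 + 54*j*y^2 + 30*y^3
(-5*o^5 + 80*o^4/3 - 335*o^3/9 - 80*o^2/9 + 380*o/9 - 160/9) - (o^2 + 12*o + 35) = -5*o^5 + 80*o^4/3 - 335*o^3/9 - 89*o^2/9 + 272*o/9 - 475/9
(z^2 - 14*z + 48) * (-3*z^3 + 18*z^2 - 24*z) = -3*z^5 + 60*z^4 - 420*z^3 + 1200*z^2 - 1152*z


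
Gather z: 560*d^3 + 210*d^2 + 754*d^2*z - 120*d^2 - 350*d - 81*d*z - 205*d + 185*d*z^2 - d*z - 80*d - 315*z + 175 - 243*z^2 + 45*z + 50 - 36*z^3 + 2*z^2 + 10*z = 560*d^3 + 90*d^2 - 635*d - 36*z^3 + z^2*(185*d - 241) + z*(754*d^2 - 82*d - 260) + 225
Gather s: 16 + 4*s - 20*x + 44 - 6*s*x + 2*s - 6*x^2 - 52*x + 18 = s*(6 - 6*x) - 6*x^2 - 72*x + 78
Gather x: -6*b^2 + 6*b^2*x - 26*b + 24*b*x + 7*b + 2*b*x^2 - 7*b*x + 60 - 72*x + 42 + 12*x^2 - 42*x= -6*b^2 - 19*b + x^2*(2*b + 12) + x*(6*b^2 + 17*b - 114) + 102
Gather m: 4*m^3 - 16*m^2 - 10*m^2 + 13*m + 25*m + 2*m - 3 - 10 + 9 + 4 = 4*m^3 - 26*m^2 + 40*m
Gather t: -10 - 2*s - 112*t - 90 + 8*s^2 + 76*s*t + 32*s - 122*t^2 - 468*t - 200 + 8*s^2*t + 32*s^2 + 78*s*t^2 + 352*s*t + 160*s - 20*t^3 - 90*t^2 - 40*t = 40*s^2 + 190*s - 20*t^3 + t^2*(78*s - 212) + t*(8*s^2 + 428*s - 620) - 300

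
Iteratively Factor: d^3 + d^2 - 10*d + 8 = (d - 2)*(d^2 + 3*d - 4) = (d - 2)*(d - 1)*(d + 4)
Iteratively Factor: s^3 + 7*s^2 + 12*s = (s + 4)*(s^2 + 3*s) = s*(s + 4)*(s + 3)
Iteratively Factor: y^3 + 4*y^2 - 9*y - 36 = (y + 4)*(y^2 - 9) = (y + 3)*(y + 4)*(y - 3)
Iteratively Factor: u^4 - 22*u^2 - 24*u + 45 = (u + 3)*(u^3 - 3*u^2 - 13*u + 15) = (u - 5)*(u + 3)*(u^2 + 2*u - 3) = (u - 5)*(u - 1)*(u + 3)*(u + 3)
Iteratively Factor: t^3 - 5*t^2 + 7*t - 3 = (t - 1)*(t^2 - 4*t + 3) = (t - 3)*(t - 1)*(t - 1)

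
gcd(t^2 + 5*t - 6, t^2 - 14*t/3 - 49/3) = 1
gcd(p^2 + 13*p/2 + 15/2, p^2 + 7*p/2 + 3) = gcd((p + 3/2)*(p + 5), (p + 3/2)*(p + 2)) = p + 3/2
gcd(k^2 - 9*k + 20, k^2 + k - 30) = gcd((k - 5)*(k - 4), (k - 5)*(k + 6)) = k - 5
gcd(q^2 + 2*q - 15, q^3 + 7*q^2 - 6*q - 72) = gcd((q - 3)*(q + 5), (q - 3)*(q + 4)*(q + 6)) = q - 3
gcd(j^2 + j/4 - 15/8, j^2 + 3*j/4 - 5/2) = j - 5/4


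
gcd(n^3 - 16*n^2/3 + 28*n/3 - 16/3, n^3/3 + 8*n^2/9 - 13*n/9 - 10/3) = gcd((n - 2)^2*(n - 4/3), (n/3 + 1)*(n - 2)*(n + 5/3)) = n - 2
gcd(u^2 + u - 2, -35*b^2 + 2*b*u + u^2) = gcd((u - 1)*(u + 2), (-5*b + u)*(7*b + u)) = 1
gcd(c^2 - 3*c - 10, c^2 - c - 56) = 1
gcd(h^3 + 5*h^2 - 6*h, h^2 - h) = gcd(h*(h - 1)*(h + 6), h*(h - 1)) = h^2 - h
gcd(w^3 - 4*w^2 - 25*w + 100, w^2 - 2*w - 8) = w - 4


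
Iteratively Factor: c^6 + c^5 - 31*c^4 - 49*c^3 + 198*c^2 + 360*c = (c + 3)*(c^5 - 2*c^4 - 25*c^3 + 26*c^2 + 120*c) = (c + 2)*(c + 3)*(c^4 - 4*c^3 - 17*c^2 + 60*c) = (c + 2)*(c + 3)*(c + 4)*(c^3 - 8*c^2 + 15*c) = c*(c + 2)*(c + 3)*(c + 4)*(c^2 - 8*c + 15) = c*(c - 5)*(c + 2)*(c + 3)*(c + 4)*(c - 3)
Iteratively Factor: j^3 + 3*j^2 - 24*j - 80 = (j - 5)*(j^2 + 8*j + 16) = (j - 5)*(j + 4)*(j + 4)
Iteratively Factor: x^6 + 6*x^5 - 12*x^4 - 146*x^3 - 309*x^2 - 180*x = (x - 5)*(x^5 + 11*x^4 + 43*x^3 + 69*x^2 + 36*x) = (x - 5)*(x + 3)*(x^4 + 8*x^3 + 19*x^2 + 12*x) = (x - 5)*(x + 3)*(x + 4)*(x^3 + 4*x^2 + 3*x) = (x - 5)*(x + 3)^2*(x + 4)*(x^2 + x) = (x - 5)*(x + 1)*(x + 3)^2*(x + 4)*(x)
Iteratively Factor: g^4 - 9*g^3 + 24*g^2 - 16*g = (g - 4)*(g^3 - 5*g^2 + 4*g) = g*(g - 4)*(g^2 - 5*g + 4) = g*(g - 4)^2*(g - 1)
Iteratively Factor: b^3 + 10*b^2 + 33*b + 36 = (b + 3)*(b^2 + 7*b + 12) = (b + 3)^2*(b + 4)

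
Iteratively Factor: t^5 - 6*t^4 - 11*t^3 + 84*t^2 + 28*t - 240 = (t - 4)*(t^4 - 2*t^3 - 19*t^2 + 8*t + 60) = (t - 5)*(t - 4)*(t^3 + 3*t^2 - 4*t - 12) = (t - 5)*(t - 4)*(t + 2)*(t^2 + t - 6) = (t - 5)*(t - 4)*(t + 2)*(t + 3)*(t - 2)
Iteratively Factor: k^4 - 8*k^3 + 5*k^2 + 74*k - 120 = (k - 5)*(k^3 - 3*k^2 - 10*k + 24) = (k - 5)*(k + 3)*(k^2 - 6*k + 8) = (k - 5)*(k - 2)*(k + 3)*(k - 4)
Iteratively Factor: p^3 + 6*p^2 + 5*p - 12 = (p + 3)*(p^2 + 3*p - 4) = (p - 1)*(p + 3)*(p + 4)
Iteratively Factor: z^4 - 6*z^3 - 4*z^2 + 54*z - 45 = (z - 5)*(z^3 - z^2 - 9*z + 9) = (z - 5)*(z - 3)*(z^2 + 2*z - 3) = (z - 5)*(z - 3)*(z - 1)*(z + 3)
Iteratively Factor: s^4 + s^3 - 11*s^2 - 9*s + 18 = (s + 2)*(s^3 - s^2 - 9*s + 9) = (s - 1)*(s + 2)*(s^2 - 9) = (s - 1)*(s + 2)*(s + 3)*(s - 3)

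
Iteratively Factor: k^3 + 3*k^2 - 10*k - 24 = (k + 2)*(k^2 + k - 12) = (k + 2)*(k + 4)*(k - 3)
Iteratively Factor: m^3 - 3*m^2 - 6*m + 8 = (m - 1)*(m^2 - 2*m - 8) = (m - 4)*(m - 1)*(m + 2)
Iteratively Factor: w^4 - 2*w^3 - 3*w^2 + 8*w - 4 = (w - 2)*(w^3 - 3*w + 2) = (w - 2)*(w - 1)*(w^2 + w - 2) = (w - 2)*(w - 1)^2*(w + 2)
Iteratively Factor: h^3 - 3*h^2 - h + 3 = (h + 1)*(h^2 - 4*h + 3) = (h - 3)*(h + 1)*(h - 1)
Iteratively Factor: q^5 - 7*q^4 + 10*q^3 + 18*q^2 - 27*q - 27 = (q + 1)*(q^4 - 8*q^3 + 18*q^2 - 27) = (q - 3)*(q + 1)*(q^3 - 5*q^2 + 3*q + 9) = (q - 3)*(q + 1)^2*(q^2 - 6*q + 9) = (q - 3)^2*(q + 1)^2*(q - 3)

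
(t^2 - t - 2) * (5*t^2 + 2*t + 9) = 5*t^4 - 3*t^3 - 3*t^2 - 13*t - 18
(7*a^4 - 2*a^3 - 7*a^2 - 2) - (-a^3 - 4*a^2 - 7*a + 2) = 7*a^4 - a^3 - 3*a^2 + 7*a - 4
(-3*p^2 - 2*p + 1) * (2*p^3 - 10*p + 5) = -6*p^5 - 4*p^4 + 32*p^3 + 5*p^2 - 20*p + 5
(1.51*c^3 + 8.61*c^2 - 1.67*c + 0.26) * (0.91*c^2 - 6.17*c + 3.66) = 1.3741*c^5 - 1.4816*c^4 - 49.1168*c^3 + 42.0531*c^2 - 7.7164*c + 0.9516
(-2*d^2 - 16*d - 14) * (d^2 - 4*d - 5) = -2*d^4 - 8*d^3 + 60*d^2 + 136*d + 70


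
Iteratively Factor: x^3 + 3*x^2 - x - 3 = (x + 1)*(x^2 + 2*x - 3) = (x - 1)*(x + 1)*(x + 3)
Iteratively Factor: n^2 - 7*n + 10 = (n - 2)*(n - 5)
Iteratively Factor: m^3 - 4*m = (m - 2)*(m^2 + 2*m) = m*(m - 2)*(m + 2)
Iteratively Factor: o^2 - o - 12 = (o + 3)*(o - 4)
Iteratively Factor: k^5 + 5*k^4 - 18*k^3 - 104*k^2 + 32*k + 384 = (k + 3)*(k^4 + 2*k^3 - 24*k^2 - 32*k + 128) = (k - 2)*(k + 3)*(k^3 + 4*k^2 - 16*k - 64) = (k - 4)*(k - 2)*(k + 3)*(k^2 + 8*k + 16) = (k - 4)*(k - 2)*(k + 3)*(k + 4)*(k + 4)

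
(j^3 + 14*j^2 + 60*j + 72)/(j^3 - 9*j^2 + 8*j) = (j^3 + 14*j^2 + 60*j + 72)/(j*(j^2 - 9*j + 8))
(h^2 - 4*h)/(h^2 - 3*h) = (h - 4)/(h - 3)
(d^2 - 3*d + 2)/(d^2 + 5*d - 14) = (d - 1)/(d + 7)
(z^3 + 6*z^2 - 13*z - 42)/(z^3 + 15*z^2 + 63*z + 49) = (z^2 - z - 6)/(z^2 + 8*z + 7)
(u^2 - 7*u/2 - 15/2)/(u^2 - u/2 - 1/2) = (-2*u^2 + 7*u + 15)/(-2*u^2 + u + 1)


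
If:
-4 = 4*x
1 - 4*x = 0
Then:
No Solution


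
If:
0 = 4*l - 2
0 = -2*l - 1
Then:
No Solution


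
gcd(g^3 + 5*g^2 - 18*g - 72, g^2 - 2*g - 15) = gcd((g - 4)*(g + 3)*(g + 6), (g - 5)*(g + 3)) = g + 3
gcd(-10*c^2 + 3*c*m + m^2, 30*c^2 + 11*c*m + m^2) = 5*c + m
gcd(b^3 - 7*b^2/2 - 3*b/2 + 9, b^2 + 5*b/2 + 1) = 1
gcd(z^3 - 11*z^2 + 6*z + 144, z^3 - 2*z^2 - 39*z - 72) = z^2 - 5*z - 24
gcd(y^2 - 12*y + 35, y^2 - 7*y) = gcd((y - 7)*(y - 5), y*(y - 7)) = y - 7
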